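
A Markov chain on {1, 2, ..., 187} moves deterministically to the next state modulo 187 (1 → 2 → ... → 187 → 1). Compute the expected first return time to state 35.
E[T_35 | X_0 = 35] = 187

The chain cycles deterministically, so starting at state 35 it returns in exactly 187 steps. Equivalently, the stationary distribution is uniform π_j = 1/187 for every state j, so by Kac's formula E[T_35] = 1/π_35 = 187.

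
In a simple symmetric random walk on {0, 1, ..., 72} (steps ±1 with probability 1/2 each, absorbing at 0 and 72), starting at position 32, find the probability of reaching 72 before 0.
P(hit 72 before 0) = 32/72 = 4/9

Let u_k = P(hit 72 before 0 | start at k). Then u_0 = 0, u_72 = 1, and u_k = u_{k-1}/2 + u_{k+1}/2 for 1 ≤ k ≤ 71. This harmonic recurrence is solved by u_k = k/72, giving u_32 = 32/72 = 4/9.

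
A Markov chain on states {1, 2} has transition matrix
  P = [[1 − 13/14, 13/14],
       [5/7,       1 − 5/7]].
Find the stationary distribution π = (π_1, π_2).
π_1 = 10/23, π_2 = 13/23

Solve πP = π with π_1 + π_2 = 1. From πP = π: π_1 · (1 − 13/14) + π_2 · 5/7 = π_1 ⇒ π_2 · 5/7 = π_1 · 13/14 ⇒ π_2/π_1 = (13/14)/(5/7) = 13/10. Together with π_1 + π_2 = 1:
  π_1 = (5/7)/(13/14 + 5/7) = (5/7)/(23/14) = 10/23,
  π_2 = (13/14)/(13/14 + 5/7) = (13/14)/(23/14) = 13/23.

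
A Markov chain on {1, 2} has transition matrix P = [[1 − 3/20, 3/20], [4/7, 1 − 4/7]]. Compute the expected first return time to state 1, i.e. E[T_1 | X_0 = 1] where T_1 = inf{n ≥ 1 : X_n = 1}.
E[T_1 | X_0 = 1] = 1/π_1 = 101/80

For an irreducible recurrent Markov chain with stationary distribution π, E[T_i | X_0 = i] = 1/π_i (Kac's formula). Here π_1 = (4/7)/(3/20 + 4/7) = (4/7)/(101/140) = 80/101, so E[T_1 | X_0 = 1] = 1/π_1 = (3/20 + 4/7)/(4/7) = (101/140)/(4/7) = 101/80.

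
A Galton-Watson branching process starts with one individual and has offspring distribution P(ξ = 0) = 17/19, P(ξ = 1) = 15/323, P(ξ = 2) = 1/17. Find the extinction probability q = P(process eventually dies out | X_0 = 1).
q = 1

Mean offspring μ = 0·17/19 + 1·15/323 + 2·1/17 = 53/323 ≤ 1. For μ ≤ 1 with offspring not concentrated at 1, the Galton-Watson process goes extinct almost surely, so q = 1.
(Algebraic check: The pgf is f(s) = 17/19 + 15/323·s + 1/17·s². The extinction probability q is the smallest fixed point of f in [0, 1]. Setting s = f(s):
  1/17·s² + (15/323 − 1)·s + 17/19 = 0
  1/17·s² − (17/19 + 1/17)·s + 17/19 = 0
which factors as (s − 1)·(1/17·s − 17/19) = 0, giving roots s = 1 and s = (17/19)/(1/17) = 289/19. Since 289/19 ≥ 1, the smallest root in [0, 1] is s = 1.)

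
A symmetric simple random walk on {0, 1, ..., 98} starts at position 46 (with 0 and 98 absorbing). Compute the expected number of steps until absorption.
E[τ | X_0 = 46] = 2392

Let v_k = E[τ | X_0 = k]. Boundary: v_0 = v_98 = 0. Recurrence: v_k = 1 + (v_{k-1} + v_{k+1})/2 for 1 ≤ k ≤ 97. The particular solution to v_k − (v_{k-1} + v_{k+1})/2 = 1 is v_k = −k^2. Adding homogeneous solution A + B k and matching boundaries gives v_k = k (98 − k). Substituting k = 46: v_46 = 46 · 52 = 2392.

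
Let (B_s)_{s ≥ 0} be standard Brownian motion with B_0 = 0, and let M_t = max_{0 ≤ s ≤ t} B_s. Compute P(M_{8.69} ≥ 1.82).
P(M_{8.69} ≥ 1.82) = 2·P(B_{8.69} ≥ 1.82) = 2(1 − Φ(1.82/√8.69)) ≈ 0.5370

By the reflection principle for Brownian motion, P(M_t ≥ a) = 2 · P(B_t ≥ a) for a ≥ 0. Since B_t ~ N(0, t), P(B_t ≥ 1.82) = 1 − Φ(1.82/√t) = 1 − Φ(1.82/√8.69) = 1 − Φ(0.6174). So
  P(M_{8.69} ≥ 1.82) = 2(1 − Φ(0.6174)) ≈ 0.5370.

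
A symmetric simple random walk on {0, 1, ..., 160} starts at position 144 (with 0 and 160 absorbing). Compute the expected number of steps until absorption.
E[τ | X_0 = 144] = 2304

Let v_k = E[τ | X_0 = k]. Boundary: v_0 = v_160 = 0. Recurrence: v_k = 1 + (v_{k-1} + v_{k+1})/2 for 1 ≤ k ≤ 159. The particular solution to v_k − (v_{k-1} + v_{k+1})/2 = 1 is v_k = −k^2. Adding homogeneous solution A + B k and matching boundaries gives v_k = k (160 − k). Substituting k = 144: v_144 = 144 · 16 = 2304.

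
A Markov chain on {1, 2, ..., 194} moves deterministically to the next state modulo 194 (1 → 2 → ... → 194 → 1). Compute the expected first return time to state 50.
E[T_50 | X_0 = 50] = 194

The chain cycles deterministically, so starting at state 50 it returns in exactly 194 steps. Equivalently, the stationary distribution is uniform π_j = 1/194 for every state j, so by Kac's formula E[T_50] = 1/π_50 = 194.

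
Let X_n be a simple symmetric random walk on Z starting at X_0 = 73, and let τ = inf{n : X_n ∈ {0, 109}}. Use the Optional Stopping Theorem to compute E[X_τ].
E[X_τ] = 73

X_n is a martingale and τ is a bounded-mean stopping time (indeed τ is finite a.s. with bounded expectation since the walk is in a bounded region). By the OST, E[X_τ] = E[X_0] = 73. Equivalently: E[X_τ] = 109 · P(hit 109 first) + 0 · P(hit 0 first) = 109 · (73/109) = 73.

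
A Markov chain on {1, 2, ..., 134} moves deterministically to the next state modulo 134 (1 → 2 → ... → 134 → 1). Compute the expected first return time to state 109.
E[T_109 | X_0 = 109] = 134

The chain cycles deterministically, so starting at state 109 it returns in exactly 134 steps. Equivalently, the stationary distribution is uniform π_j = 1/134 for every state j, so by Kac's formula E[T_109] = 1/π_109 = 134.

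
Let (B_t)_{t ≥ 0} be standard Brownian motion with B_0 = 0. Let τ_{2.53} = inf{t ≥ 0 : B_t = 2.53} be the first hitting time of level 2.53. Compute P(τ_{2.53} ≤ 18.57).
P(τ_{2.53} ≤ 18.57) = 2(1 − Φ(2.53/√18.57)) = 2(1 − Φ(0.5871)) ≈ 0.5571

By the reflection principle for standard BM, P(τ_b ≤ t) = 2 · P(B_t ≥ b). Since B_t ~ N(0, t), P(B_t ≥ 2.53) = 1 − Φ(2.53/√t) = 1 − Φ(2.53/√18.57) = 1 − Φ(0.5871) ≈ 0.27857. Doubling: P(τ_{2.53} ≤ 18.57) ≈ 2 · 0.27857 = 0.55714 ≈ 0.5571.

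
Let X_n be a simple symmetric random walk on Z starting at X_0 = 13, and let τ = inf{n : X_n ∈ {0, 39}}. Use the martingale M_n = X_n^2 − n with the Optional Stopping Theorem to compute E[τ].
E[τ] = 338

M_n = X_n^2 − n is a martingale (since E[X_{n+1}^2 | F_n] = X_n^2 + 1). By OST (τ has finite mean in a bounded region), E[M_τ] = E[M_0] = X_0^2 − 0 = 13^2 = 169. Also E[M_τ] = E[X_τ^2] − E[τ]. The walk exits at 0 or 39, with P(hit 39 first) = 13/39, so E[X_τ^2] = 39^2 · 13/39 + 0 = 507. Thus E[τ] = E[X_τ^2] − E[M_τ] = 507 − 169 = 338 = 13(39 − 13) = 338.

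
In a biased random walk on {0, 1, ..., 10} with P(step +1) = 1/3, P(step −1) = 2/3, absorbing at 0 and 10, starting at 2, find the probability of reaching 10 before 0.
P(hit 10 before 0) = (1 − (2)^2) / (1 − (2)^10) = 1/341

Let u_k denote P(reach 10 before 0 | start at k). Boundary: u_0 = 0, u_10 = 1. Recurrence: u_k = 1/3·u_{k+1} + 2/3·u_{k-1} for 1 ≤ k ≤ 9. Try u_k = A + B·r^k with r = q/p = (2/3)/(1/3) = 2. Substitution satisfies the recurrence; boundary conditions give:
  u_k = (1 − r^k) / (1 − r^N) = (1 − (2)^2) / (1 − (2)^10) = 1/341.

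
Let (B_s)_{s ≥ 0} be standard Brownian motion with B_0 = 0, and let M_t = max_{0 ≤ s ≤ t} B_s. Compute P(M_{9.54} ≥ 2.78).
P(M_{9.54} ≥ 2.78) = 2·P(B_{9.54} ≥ 2.78) = 2(1 − Φ(2.78/√9.54)) ≈ 0.3681

By the reflection principle for Brownian motion, P(M_t ≥ a) = 2 · P(B_t ≥ a) for a ≥ 0. Since B_t ~ N(0, t), P(B_t ≥ 2.78) = 1 − Φ(2.78/√t) = 1 − Φ(2.78/√9.54) = 1 − Φ(0.9001). So
  P(M_{9.54} ≥ 2.78) = 2(1 − Φ(0.9001)) ≈ 0.3681.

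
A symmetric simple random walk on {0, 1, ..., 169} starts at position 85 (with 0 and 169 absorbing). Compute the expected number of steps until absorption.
E[τ | X_0 = 85] = 7140

Let v_k = E[τ | X_0 = k]. Boundary: v_0 = v_169 = 0. Recurrence: v_k = 1 + (v_{k-1} + v_{k+1})/2 for 1 ≤ k ≤ 168. The particular solution to v_k − (v_{k-1} + v_{k+1})/2 = 1 is v_k = −k^2. Adding homogeneous solution A + B k and matching boundaries gives v_k = k (169 − k). Substituting k = 85: v_85 = 85 · 84 = 7140.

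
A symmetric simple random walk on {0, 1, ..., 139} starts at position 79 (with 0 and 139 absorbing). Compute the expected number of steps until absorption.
E[τ | X_0 = 79] = 4740

Let v_k = E[τ | X_0 = k]. Boundary: v_0 = v_139 = 0. Recurrence: v_k = 1 + (v_{k-1} + v_{k+1})/2 for 1 ≤ k ≤ 138. The particular solution to v_k − (v_{k-1} + v_{k+1})/2 = 1 is v_k = −k^2. Adding homogeneous solution A + B k and matching boundaries gives v_k = k (139 − k). Substituting k = 79: v_79 = 79 · 60 = 4740.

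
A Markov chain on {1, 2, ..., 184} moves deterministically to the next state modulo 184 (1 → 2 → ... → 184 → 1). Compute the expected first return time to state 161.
E[T_161 | X_0 = 161] = 184

The chain cycles deterministically, so starting at state 161 it returns in exactly 184 steps. Equivalently, the stationary distribution is uniform π_j = 1/184 for every state j, so by Kac's formula E[T_161] = 1/π_161 = 184.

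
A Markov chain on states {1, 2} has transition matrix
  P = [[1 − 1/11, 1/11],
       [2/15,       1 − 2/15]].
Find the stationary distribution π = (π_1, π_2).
π_1 = 22/37, π_2 = 15/37

Solve πP = π with π_1 + π_2 = 1. From πP = π: π_1 · (1 − 1/11) + π_2 · 2/15 = π_1 ⇒ π_2 · 2/15 = π_1 · 1/11 ⇒ π_2/π_1 = (1/11)/(2/15) = 15/22. Together with π_1 + π_2 = 1:
  π_1 = (2/15)/(1/11 + 2/15) = (2/15)/(37/165) = 22/37,
  π_2 = (1/11)/(1/11 + 2/15) = (1/11)/(37/165) = 15/37.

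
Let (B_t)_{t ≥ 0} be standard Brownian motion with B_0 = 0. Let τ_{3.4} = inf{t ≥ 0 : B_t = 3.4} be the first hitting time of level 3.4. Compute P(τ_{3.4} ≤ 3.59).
P(τ_{3.4} ≤ 3.59) = 2(1 − Φ(3.4/√3.59)) = 2(1 − Φ(1.7945)) ≈ 0.0727

By the reflection principle for standard BM, P(τ_b ≤ t) = 2 · P(B_t ≥ b). Since B_t ~ N(0, t), P(B_t ≥ 3.4) = 1 − Φ(3.4/√t) = 1 − Φ(3.4/√3.59) = 1 − Φ(1.7945) ≈ 0.03637. Doubling: P(τ_{3.4} ≤ 3.59) ≈ 2 · 0.03637 = 0.07274 ≈ 0.0727.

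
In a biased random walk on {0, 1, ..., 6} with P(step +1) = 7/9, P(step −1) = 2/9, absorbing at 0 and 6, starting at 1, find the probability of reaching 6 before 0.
P(hit 6 before 0) = (1 − (2/7)^1) / (1 − (2/7)^6) = 16807/23517

Let u_k denote P(reach 6 before 0 | start at k). Boundary: u_0 = 0, u_6 = 1. Recurrence: u_k = 7/9·u_{k+1} + 2/9·u_{k-1} for 1 ≤ k ≤ 5. Try u_k = A + B·r^k with r = q/p = (2/9)/(7/9) = 2/7. Substitution satisfies the recurrence; boundary conditions give:
  u_k = (1 − r^k) / (1 − r^N) = (1 − (2/7)^1) / (1 − (2/7)^6) = 16807/23517.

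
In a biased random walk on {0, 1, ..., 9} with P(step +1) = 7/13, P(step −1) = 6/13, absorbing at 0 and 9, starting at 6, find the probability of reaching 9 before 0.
P(hit 9 before 0) = (1 − (6/7)^6) / (1 − (6/7)^9) = 191737/238393

Let u_k denote P(reach 9 before 0 | start at k). Boundary: u_0 = 0, u_9 = 1. Recurrence: u_k = 7/13·u_{k+1} + 6/13·u_{k-1} for 1 ≤ k ≤ 8. Try u_k = A + B·r^k with r = q/p = (6/13)/(7/13) = 6/7. Substitution satisfies the recurrence; boundary conditions give:
  u_k = (1 − r^k) / (1 − r^N) = (1 − (6/7)^6) / (1 − (6/7)^9) = 191737/238393.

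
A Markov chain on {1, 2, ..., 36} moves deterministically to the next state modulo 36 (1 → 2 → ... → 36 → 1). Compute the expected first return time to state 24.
E[T_24 | X_0 = 24] = 36

The chain cycles deterministically, so starting at state 24 it returns in exactly 36 steps. Equivalently, the stationary distribution is uniform π_j = 1/36 for every state j, so by Kac's formula E[T_24] = 1/π_24 = 36.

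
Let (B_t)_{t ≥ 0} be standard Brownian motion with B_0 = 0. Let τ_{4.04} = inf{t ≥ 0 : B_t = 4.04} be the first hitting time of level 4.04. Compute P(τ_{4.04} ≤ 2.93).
P(τ_{4.04} ≤ 2.93) = 2(1 − Φ(4.04/√2.93)) = 2(1 − Φ(2.3602)) ≈ 0.0183

By the reflection principle for standard BM, P(τ_b ≤ t) = 2 · P(B_t ≥ b). Since B_t ~ N(0, t), P(B_t ≥ 4.04) = 1 − Φ(4.04/√t) = 1 − Φ(4.04/√2.93) = 1 − Φ(2.3602) ≈ 0.00913. Doubling: P(τ_{4.04} ≤ 2.93) ≈ 2 · 0.00913 = 0.01826 ≈ 0.0183.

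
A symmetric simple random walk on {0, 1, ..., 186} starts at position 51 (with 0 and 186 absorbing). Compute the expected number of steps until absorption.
E[τ | X_0 = 51] = 6885

Let v_k = E[τ | X_0 = k]. Boundary: v_0 = v_186 = 0. Recurrence: v_k = 1 + (v_{k-1} + v_{k+1})/2 for 1 ≤ k ≤ 185. The particular solution to v_k − (v_{k-1} + v_{k+1})/2 = 1 is v_k = −k^2. Adding homogeneous solution A + B k and matching boundaries gives v_k = k (186 − k). Substituting k = 51: v_51 = 51 · 135 = 6885.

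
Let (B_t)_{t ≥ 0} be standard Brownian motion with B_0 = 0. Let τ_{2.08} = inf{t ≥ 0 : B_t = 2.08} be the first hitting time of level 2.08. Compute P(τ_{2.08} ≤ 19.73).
P(τ_{2.08} ≤ 19.73) = 2(1 − Φ(2.08/√19.73)) = 2(1 − Φ(0.4683)) ≈ 0.6396

By the reflection principle for standard BM, P(τ_b ≤ t) = 2 · P(B_t ≥ b). Since B_t ~ N(0, t), P(B_t ≥ 2.08) = 1 − Φ(2.08/√t) = 1 − Φ(2.08/√19.73) = 1 − Φ(0.4683) ≈ 0.31979. Doubling: P(τ_{2.08} ≤ 19.73) ≈ 2 · 0.31979 = 0.63958 ≈ 0.6396.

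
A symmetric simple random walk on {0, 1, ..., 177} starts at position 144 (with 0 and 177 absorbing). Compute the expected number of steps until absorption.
E[τ | X_0 = 144] = 4752

Let v_k = E[τ | X_0 = k]. Boundary: v_0 = v_177 = 0. Recurrence: v_k = 1 + (v_{k-1} + v_{k+1})/2 for 1 ≤ k ≤ 176. The particular solution to v_k − (v_{k-1} + v_{k+1})/2 = 1 is v_k = −k^2. Adding homogeneous solution A + B k and matching boundaries gives v_k = k (177 − k). Substituting k = 144: v_144 = 144 · 33 = 4752.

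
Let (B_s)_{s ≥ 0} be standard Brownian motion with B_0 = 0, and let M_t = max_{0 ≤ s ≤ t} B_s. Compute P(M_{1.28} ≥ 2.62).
P(M_{1.28} ≥ 2.62) = 2·P(B_{1.28} ≥ 2.62) = 2(1 − Φ(2.62/√1.28)) ≈ 0.0206

By the reflection principle for Brownian motion, P(M_t ≥ a) = 2 · P(B_t ≥ a) for a ≥ 0. Since B_t ~ N(0, t), P(B_t ≥ 2.62) = 1 − Φ(2.62/√t) = 1 − Φ(2.62/√1.28) = 1 − Φ(2.3158). So
  P(M_{1.28} ≥ 2.62) = 2(1 − Φ(2.3158)) ≈ 0.0206.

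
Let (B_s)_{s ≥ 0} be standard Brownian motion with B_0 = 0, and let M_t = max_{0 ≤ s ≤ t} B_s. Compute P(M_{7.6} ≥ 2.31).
P(M_{7.6} ≥ 2.31) = 2·P(B_{7.6} ≥ 2.31) = 2(1 − Φ(2.31/√7.6)) ≈ 0.4021

By the reflection principle for Brownian motion, P(M_t ≥ a) = 2 · P(B_t ≥ a) for a ≥ 0. Since B_t ~ N(0, t), P(B_t ≥ 2.31) = 1 − Φ(2.31/√t) = 1 − Φ(2.31/√7.6) = 1 − Φ(0.8379). So
  P(M_{7.6} ≥ 2.31) = 2(1 − Φ(0.8379)) ≈ 0.4021.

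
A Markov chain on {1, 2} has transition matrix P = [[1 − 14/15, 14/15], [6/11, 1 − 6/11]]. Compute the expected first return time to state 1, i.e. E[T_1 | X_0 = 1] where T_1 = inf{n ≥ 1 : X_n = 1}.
E[T_1 | X_0 = 1] = 1/π_1 = 122/45

For an irreducible recurrent Markov chain with stationary distribution π, E[T_i | X_0 = i] = 1/π_i (Kac's formula). Here π_1 = (6/11)/(14/15 + 6/11) = (6/11)/(244/165) = 45/122, so E[T_1 | X_0 = 1] = 1/π_1 = (14/15 + 6/11)/(6/11) = (244/165)/(6/11) = 122/45.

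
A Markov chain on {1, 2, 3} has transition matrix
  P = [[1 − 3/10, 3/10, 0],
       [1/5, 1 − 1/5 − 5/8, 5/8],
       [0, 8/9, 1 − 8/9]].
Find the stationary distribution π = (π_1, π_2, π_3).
π = (128/455, 192/455, 27/91)

This is a birth-death chain on three states, which satisfies detailed balance: π_1 · P_{12} = π_2 · P_{21} and π_2 · P_{23} = π_3 · P_{32}.
From π_1 · 3/10 = π_2 · 1/5: π_2/π_1 = (3/10)/(1/5) = 3/2.
From π_2 · 5/8 = π_3 · 8/9: π_3/π_2 = (5/8)/(8/9) = 45/64.
Take π_1 proportional to 1; then unnormalized π = (1, 3/2, 135/128). Normalize by dividing by the sum 455/128:
  π = (128/455, 192/455, 27/91).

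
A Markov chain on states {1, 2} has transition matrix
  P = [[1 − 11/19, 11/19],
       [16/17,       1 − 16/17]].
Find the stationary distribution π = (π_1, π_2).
π_1 = 304/491, π_2 = 187/491

Solve πP = π with π_1 + π_2 = 1. From πP = π: π_1 · (1 − 11/19) + π_2 · 16/17 = π_1 ⇒ π_2 · 16/17 = π_1 · 11/19 ⇒ π_2/π_1 = (11/19)/(16/17) = 187/304. Together with π_1 + π_2 = 1:
  π_1 = (16/17)/(11/19 + 16/17) = (16/17)/(491/323) = 304/491,
  π_2 = (11/19)/(11/19 + 16/17) = (11/19)/(491/323) = 187/491.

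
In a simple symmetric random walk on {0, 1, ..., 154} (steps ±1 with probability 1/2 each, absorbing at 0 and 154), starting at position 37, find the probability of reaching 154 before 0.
P(hit 154 before 0) = 37/154

Let u_k = P(hit 154 before 0 | start at k). Then u_0 = 0, u_154 = 1, and u_k = u_{k-1}/2 + u_{k+1}/2 for 1 ≤ k ≤ 153. This harmonic recurrence is solved by u_k = k/154, giving u_37 = 37/154.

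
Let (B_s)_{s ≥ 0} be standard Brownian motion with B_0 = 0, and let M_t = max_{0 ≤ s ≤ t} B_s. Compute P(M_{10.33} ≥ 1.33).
P(M_{10.33} ≥ 1.33) = 2·P(B_{10.33} ≥ 1.33) = 2(1 − Φ(1.33/√10.33)) ≈ 0.6790

By the reflection principle for Brownian motion, P(M_t ≥ a) = 2 · P(B_t ≥ a) for a ≥ 0. Since B_t ~ N(0, t), P(B_t ≥ 1.33) = 1 − Φ(1.33/√t) = 1 − Φ(1.33/√10.33) = 1 − Φ(0.4138). So
  P(M_{10.33} ≥ 1.33) = 2(1 − Φ(0.4138)) ≈ 0.6790.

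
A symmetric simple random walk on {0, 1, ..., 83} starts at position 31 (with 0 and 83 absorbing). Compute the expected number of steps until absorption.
E[τ | X_0 = 31] = 1612

Let v_k = E[τ | X_0 = k]. Boundary: v_0 = v_83 = 0. Recurrence: v_k = 1 + (v_{k-1} + v_{k+1})/2 for 1 ≤ k ≤ 82. The particular solution to v_k − (v_{k-1} + v_{k+1})/2 = 1 is v_k = −k^2. Adding homogeneous solution A + B k and matching boundaries gives v_k = k (83 − k). Substituting k = 31: v_31 = 31 · 52 = 1612.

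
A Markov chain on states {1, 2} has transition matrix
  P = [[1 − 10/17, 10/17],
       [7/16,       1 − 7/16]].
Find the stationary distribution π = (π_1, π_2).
π_1 = 119/279, π_2 = 160/279

Solve πP = π with π_1 + π_2 = 1. From πP = π: π_1 · (1 − 10/17) + π_2 · 7/16 = π_1 ⇒ π_2 · 7/16 = π_1 · 10/17 ⇒ π_2/π_1 = (10/17)/(7/16) = 160/119. Together with π_1 + π_2 = 1:
  π_1 = (7/16)/(10/17 + 7/16) = (7/16)/(279/272) = 119/279,
  π_2 = (10/17)/(10/17 + 7/16) = (10/17)/(279/272) = 160/279.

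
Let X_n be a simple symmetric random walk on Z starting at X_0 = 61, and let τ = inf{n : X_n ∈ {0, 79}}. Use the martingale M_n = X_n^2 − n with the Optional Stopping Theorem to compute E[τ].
E[τ] = 1098

M_n = X_n^2 − n is a martingale (since E[X_{n+1}^2 | F_n] = X_n^2 + 1). By OST (τ has finite mean in a bounded region), E[M_τ] = E[M_0] = X_0^2 − 0 = 61^2 = 3721. Also E[M_τ] = E[X_τ^2] − E[τ]. The walk exits at 0 or 79, with P(hit 79 first) = 61/79, so E[X_τ^2] = 79^2 · 61/79 + 0 = 4819. Thus E[τ] = E[X_τ^2] − E[M_τ] = 4819 − 3721 = 1098 = 61(79 − 61) = 1098.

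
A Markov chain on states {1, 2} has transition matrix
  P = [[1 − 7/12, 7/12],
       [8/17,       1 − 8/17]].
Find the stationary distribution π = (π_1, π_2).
π_1 = 96/215, π_2 = 119/215

Solve πP = π with π_1 + π_2 = 1. From πP = π: π_1 · (1 − 7/12) + π_2 · 8/17 = π_1 ⇒ π_2 · 8/17 = π_1 · 7/12 ⇒ π_2/π_1 = (7/12)/(8/17) = 119/96. Together with π_1 + π_2 = 1:
  π_1 = (8/17)/(7/12 + 8/17) = (8/17)/(215/204) = 96/215,
  π_2 = (7/12)/(7/12 + 8/17) = (7/12)/(215/204) = 119/215.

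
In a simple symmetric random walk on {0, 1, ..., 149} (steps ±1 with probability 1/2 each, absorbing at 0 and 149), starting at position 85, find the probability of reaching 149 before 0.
P(hit 149 before 0) = 85/149

Let u_k = P(hit 149 before 0 | start at k). Then u_0 = 0, u_149 = 1, and u_k = u_{k-1}/2 + u_{k+1}/2 for 1 ≤ k ≤ 148. This harmonic recurrence is solved by u_k = k/149, giving u_85 = 85/149.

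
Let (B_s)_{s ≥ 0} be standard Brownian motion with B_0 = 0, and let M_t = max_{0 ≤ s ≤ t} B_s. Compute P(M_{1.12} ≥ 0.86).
P(M_{1.12} ≥ 0.86) = 2·P(B_{1.12} ≥ 0.86) = 2(1 − Φ(0.86/√1.12)) ≈ 0.4164

By the reflection principle for Brownian motion, P(M_t ≥ a) = 2 · P(B_t ≥ a) for a ≥ 0. Since B_t ~ N(0, t), P(B_t ≥ 0.86) = 1 − Φ(0.86/√t) = 1 − Φ(0.86/√1.12) = 1 − Φ(0.8126). So
  P(M_{1.12} ≥ 0.86) = 2(1 − Φ(0.8126)) ≈ 0.4164.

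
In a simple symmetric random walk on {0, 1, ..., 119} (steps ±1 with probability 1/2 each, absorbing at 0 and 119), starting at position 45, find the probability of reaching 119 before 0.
P(hit 119 before 0) = 45/119

Let u_k = P(hit 119 before 0 | start at k). Then u_0 = 0, u_119 = 1, and u_k = u_{k-1}/2 + u_{k+1}/2 for 1 ≤ k ≤ 118. This harmonic recurrence is solved by u_k = k/119, giving u_45 = 45/119.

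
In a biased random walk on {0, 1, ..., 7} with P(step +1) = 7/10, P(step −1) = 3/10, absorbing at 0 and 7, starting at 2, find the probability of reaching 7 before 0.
P(hit 7 before 0) = (1 − (3/7)^2) / (1 − (3/7)^7) = 168070/205339

Let u_k denote P(reach 7 before 0 | start at k). Boundary: u_0 = 0, u_7 = 1. Recurrence: u_k = 7/10·u_{k+1} + 3/10·u_{k-1} for 1 ≤ k ≤ 6. Try u_k = A + B·r^k with r = q/p = (3/10)/(7/10) = 3/7. Substitution satisfies the recurrence; boundary conditions give:
  u_k = (1 − r^k) / (1 − r^N) = (1 − (3/7)^2) / (1 − (3/7)^7) = 168070/205339.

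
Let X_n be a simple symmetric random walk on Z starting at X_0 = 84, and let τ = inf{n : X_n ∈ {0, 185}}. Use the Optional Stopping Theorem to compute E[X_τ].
E[X_τ] = 84

X_n is a martingale and τ is a bounded-mean stopping time (indeed τ is finite a.s. with bounded expectation since the walk is in a bounded region). By the OST, E[X_τ] = E[X_0] = 84. Equivalently: E[X_τ] = 185 · P(hit 185 first) + 0 · P(hit 0 first) = 185 · (84/185) = 84.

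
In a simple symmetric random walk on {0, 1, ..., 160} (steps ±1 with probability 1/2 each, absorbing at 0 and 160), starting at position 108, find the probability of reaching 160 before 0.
P(hit 160 before 0) = 108/160 = 27/40

Let u_k = P(hit 160 before 0 | start at k). Then u_0 = 0, u_160 = 1, and u_k = u_{k-1}/2 + u_{k+1}/2 for 1 ≤ k ≤ 159. This harmonic recurrence is solved by u_k = k/160, giving u_108 = 108/160 = 27/40.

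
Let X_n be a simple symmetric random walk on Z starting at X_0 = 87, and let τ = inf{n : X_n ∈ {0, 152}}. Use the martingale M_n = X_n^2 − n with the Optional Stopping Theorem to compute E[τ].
E[τ] = 5655

M_n = X_n^2 − n is a martingale (since E[X_{n+1}^2 | F_n] = X_n^2 + 1). By OST (τ has finite mean in a bounded region), E[M_τ] = E[M_0] = X_0^2 − 0 = 87^2 = 7569. Also E[M_τ] = E[X_τ^2] − E[τ]. The walk exits at 0 or 152, with P(hit 152 first) = 87/152, so E[X_τ^2] = 152^2 · 87/152 + 0 = 13224. Thus E[τ] = E[X_τ^2] − E[M_τ] = 13224 − 7569 = 5655 = 87(152 − 87) = 5655.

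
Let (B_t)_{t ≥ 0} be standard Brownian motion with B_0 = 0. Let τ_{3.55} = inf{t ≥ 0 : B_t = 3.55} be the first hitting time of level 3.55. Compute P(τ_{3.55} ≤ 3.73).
P(τ_{3.55} ≤ 3.73) = 2(1 − Φ(3.55/√3.73)) = 2(1 − Φ(1.8381)) ≈ 0.0660

By the reflection principle for standard BM, P(τ_b ≤ t) = 2 · P(B_t ≥ b). Since B_t ~ N(0, t), P(B_t ≥ 3.55) = 1 − Φ(3.55/√t) = 1 − Φ(3.55/√3.73) = 1 − Φ(1.8381) ≈ 0.03302. Doubling: P(τ_{3.55} ≤ 3.73) ≈ 2 · 0.03302 = 0.06604 ≈ 0.0660.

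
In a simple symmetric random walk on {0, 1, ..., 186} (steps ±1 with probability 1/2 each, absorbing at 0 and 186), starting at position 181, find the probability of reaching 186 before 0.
P(hit 186 before 0) = 181/186

Let u_k = P(hit 186 before 0 | start at k). Then u_0 = 0, u_186 = 1, and u_k = u_{k-1}/2 + u_{k+1}/2 for 1 ≤ k ≤ 185. This harmonic recurrence is solved by u_k = k/186, giving u_181 = 181/186.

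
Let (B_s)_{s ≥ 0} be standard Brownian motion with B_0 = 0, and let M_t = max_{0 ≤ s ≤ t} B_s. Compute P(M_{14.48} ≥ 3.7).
P(M_{14.48} ≥ 3.7) = 2·P(B_{14.48} ≥ 3.7) = 2(1 − Φ(3.7/√14.48)) ≈ 0.3309

By the reflection principle for Brownian motion, P(M_t ≥ a) = 2 · P(B_t ≥ a) for a ≥ 0. Since B_t ~ N(0, t), P(B_t ≥ 3.7) = 1 − Φ(3.7/√t) = 1 − Φ(3.7/√14.48) = 1 − Φ(0.9723). So
  P(M_{14.48} ≥ 3.7) = 2(1 − Φ(0.9723)) ≈ 0.3309.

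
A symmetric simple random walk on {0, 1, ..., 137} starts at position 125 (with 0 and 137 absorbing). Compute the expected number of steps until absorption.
E[τ | X_0 = 125] = 1500

Let v_k = E[τ | X_0 = k]. Boundary: v_0 = v_137 = 0. Recurrence: v_k = 1 + (v_{k-1} + v_{k+1})/2 for 1 ≤ k ≤ 136. The particular solution to v_k − (v_{k-1} + v_{k+1})/2 = 1 is v_k = −k^2. Adding homogeneous solution A + B k and matching boundaries gives v_k = k (137 − k). Substituting k = 125: v_125 = 125 · 12 = 1500.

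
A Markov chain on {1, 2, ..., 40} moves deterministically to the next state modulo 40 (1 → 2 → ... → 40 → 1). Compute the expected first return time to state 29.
E[T_29 | X_0 = 29] = 40

The chain cycles deterministically, so starting at state 29 it returns in exactly 40 steps. Equivalently, the stationary distribution is uniform π_j = 1/40 for every state j, so by Kac's formula E[T_29] = 1/π_29 = 40.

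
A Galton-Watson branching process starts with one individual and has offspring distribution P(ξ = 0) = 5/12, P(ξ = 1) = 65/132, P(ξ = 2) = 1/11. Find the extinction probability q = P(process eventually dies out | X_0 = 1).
q = 1

Mean offspring μ = 0·5/12 + 1·65/132 + 2·1/11 = 89/132 ≤ 1. For μ ≤ 1 with offspring not concentrated at 1, the Galton-Watson process goes extinct almost surely, so q = 1.
(Algebraic check: The pgf is f(s) = 5/12 + 65/132·s + 1/11·s². The extinction probability q is the smallest fixed point of f in [0, 1]. Setting s = f(s):
  1/11·s² + (65/132 − 1)·s + 5/12 = 0
  1/11·s² − (5/12 + 1/11)·s + 5/12 = 0
which factors as (s − 1)·(1/11·s − 5/12) = 0, giving roots s = 1 and s = (5/12)/(1/11) = 55/12. Since 55/12 ≥ 1, the smallest root in [0, 1] is s = 1.)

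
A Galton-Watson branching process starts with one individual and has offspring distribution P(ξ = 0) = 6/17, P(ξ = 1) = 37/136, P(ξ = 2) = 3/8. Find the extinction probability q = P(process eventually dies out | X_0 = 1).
q = 16/17

The pgf is f(s) = 6/17 + 37/136·s + 3/8·s². The extinction probability q is the smallest fixed point of f in [0, 1]. Setting s = f(s):
  3/8·s² + (37/136 − 1)·s + 6/17 = 0
  3/8·s² − (6/17 + 3/8)·s + 6/17 = 0
which factors as (s − 1)·(3/8·s − 6/17) = 0, giving roots s = 1 and s = (6/17)/(3/8) = 16/17.
Mean offspring μ = 37/136 + 2·3/8 = 139/136 > 1 (supercritical), so q < 1. The extinction probability is the smaller root: q = (6/17)/(3/8) = 16/17.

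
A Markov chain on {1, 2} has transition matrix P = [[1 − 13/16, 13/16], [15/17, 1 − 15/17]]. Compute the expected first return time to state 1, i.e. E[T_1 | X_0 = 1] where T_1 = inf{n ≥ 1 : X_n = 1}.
E[T_1 | X_0 = 1] = 1/π_1 = 461/240

For an irreducible recurrent Markov chain with stationary distribution π, E[T_i | X_0 = i] = 1/π_i (Kac's formula). Here π_1 = (15/17)/(13/16 + 15/17) = (15/17)/(461/272) = 240/461, so E[T_1 | X_0 = 1] = 1/π_1 = (13/16 + 15/17)/(15/17) = (461/272)/(15/17) = 461/240.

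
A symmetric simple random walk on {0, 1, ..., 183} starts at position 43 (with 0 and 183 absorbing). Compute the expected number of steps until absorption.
E[τ | X_0 = 43] = 6020

Let v_k = E[τ | X_0 = k]. Boundary: v_0 = v_183 = 0. Recurrence: v_k = 1 + (v_{k-1} + v_{k+1})/2 for 1 ≤ k ≤ 182. The particular solution to v_k − (v_{k-1} + v_{k+1})/2 = 1 is v_k = −k^2. Adding homogeneous solution A + B k and matching boundaries gives v_k = k (183 − k). Substituting k = 43: v_43 = 43 · 140 = 6020.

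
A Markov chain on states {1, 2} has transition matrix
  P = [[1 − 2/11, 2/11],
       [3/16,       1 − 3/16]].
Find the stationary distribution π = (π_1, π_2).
π_1 = 33/65, π_2 = 32/65

Solve πP = π with π_1 + π_2 = 1. From πP = π: π_1 · (1 − 2/11) + π_2 · 3/16 = π_1 ⇒ π_2 · 3/16 = π_1 · 2/11 ⇒ π_2/π_1 = (2/11)/(3/16) = 32/33. Together with π_1 + π_2 = 1:
  π_1 = (3/16)/(2/11 + 3/16) = (3/16)/(65/176) = 33/65,
  π_2 = (2/11)/(2/11 + 3/16) = (2/11)/(65/176) = 32/65.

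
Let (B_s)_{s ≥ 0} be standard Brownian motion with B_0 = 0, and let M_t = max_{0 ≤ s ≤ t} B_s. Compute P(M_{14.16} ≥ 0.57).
P(M_{14.16} ≥ 0.57) = 2·P(B_{14.16} ≥ 0.57) = 2(1 − Φ(0.57/√14.16)) ≈ 0.8796

By the reflection principle for Brownian motion, P(M_t ≥ a) = 2 · P(B_t ≥ a) for a ≥ 0. Since B_t ~ N(0, t), P(B_t ≥ 0.57) = 1 − Φ(0.57/√t) = 1 − Φ(0.57/√14.16) = 1 − Φ(0.1515). So
  P(M_{14.16} ≥ 0.57) = 2(1 − Φ(0.1515)) ≈ 0.8796.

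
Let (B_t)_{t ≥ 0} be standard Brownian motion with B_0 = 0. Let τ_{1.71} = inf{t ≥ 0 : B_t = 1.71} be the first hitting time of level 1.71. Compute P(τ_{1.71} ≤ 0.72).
P(τ_{1.71} ≤ 0.72) = 2(1 − Φ(1.71/√0.72)) = 2(1 − Φ(2.0153)) ≈ 0.0439

By the reflection principle for standard BM, P(τ_b ≤ t) = 2 · P(B_t ≥ b). Since B_t ~ N(0, t), P(B_t ≥ 1.71) = 1 − Φ(1.71/√t) = 1 − Φ(1.71/√0.72) = 1 − Φ(2.0153) ≈ 0.02194. Doubling: P(τ_{1.71} ≤ 0.72) ≈ 2 · 0.02194 = 0.04388 ≈ 0.0439.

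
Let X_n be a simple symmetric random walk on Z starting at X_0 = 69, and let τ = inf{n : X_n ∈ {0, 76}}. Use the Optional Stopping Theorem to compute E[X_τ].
E[X_τ] = 69

X_n is a martingale and τ is a bounded-mean stopping time (indeed τ is finite a.s. with bounded expectation since the walk is in a bounded region). By the OST, E[X_τ] = E[X_0] = 69. Equivalently: E[X_τ] = 76 · P(hit 76 first) + 0 · P(hit 0 first) = 76 · (69/76) = 69.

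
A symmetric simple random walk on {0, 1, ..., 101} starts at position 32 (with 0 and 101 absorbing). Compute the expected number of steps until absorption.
E[τ | X_0 = 32] = 2208

Let v_k = E[τ | X_0 = k]. Boundary: v_0 = v_101 = 0. Recurrence: v_k = 1 + (v_{k-1} + v_{k+1})/2 for 1 ≤ k ≤ 100. The particular solution to v_k − (v_{k-1} + v_{k+1})/2 = 1 is v_k = −k^2. Adding homogeneous solution A + B k and matching boundaries gives v_k = k (101 − k). Substituting k = 32: v_32 = 32 · 69 = 2208.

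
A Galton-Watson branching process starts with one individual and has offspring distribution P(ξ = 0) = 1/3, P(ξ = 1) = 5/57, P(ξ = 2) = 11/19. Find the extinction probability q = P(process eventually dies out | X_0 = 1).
q = 19/33

The pgf is f(s) = 1/3 + 5/57·s + 11/19·s². The extinction probability q is the smallest fixed point of f in [0, 1]. Setting s = f(s):
  11/19·s² + (5/57 − 1)·s + 1/3 = 0
  11/19·s² − (1/3 + 11/19)·s + 1/3 = 0
which factors as (s − 1)·(11/19·s − 1/3) = 0, giving roots s = 1 and s = (1/3)/(11/19) = 19/33.
Mean offspring μ = 5/57 + 2·11/19 = 71/57 > 1 (supercritical), so q < 1. The extinction probability is the smaller root: q = (1/3)/(11/19) = 19/33.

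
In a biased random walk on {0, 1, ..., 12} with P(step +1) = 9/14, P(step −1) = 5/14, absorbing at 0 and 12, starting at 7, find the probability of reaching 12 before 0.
P(hit 12 before 0) = (1 − (5/9)^7) / (1 − (5/9)^12) = 69454083339/70546348964

Let u_k denote P(reach 12 before 0 | start at k). Boundary: u_0 = 0, u_12 = 1. Recurrence: u_k = 9/14·u_{k+1} + 5/14·u_{k-1} for 1 ≤ k ≤ 11. Try u_k = A + B·r^k with r = q/p = (5/14)/(9/14) = 5/9. Substitution satisfies the recurrence; boundary conditions give:
  u_k = (1 − r^k) / (1 − r^N) = (1 − (5/9)^7) / (1 − (5/9)^12) = 69454083339/70546348964.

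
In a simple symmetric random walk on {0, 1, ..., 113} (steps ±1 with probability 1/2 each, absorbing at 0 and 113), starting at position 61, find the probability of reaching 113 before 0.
P(hit 113 before 0) = 61/113

Let u_k = P(hit 113 before 0 | start at k). Then u_0 = 0, u_113 = 1, and u_k = u_{k-1}/2 + u_{k+1}/2 for 1 ≤ k ≤ 112. This harmonic recurrence is solved by u_k = k/113, giving u_61 = 61/113.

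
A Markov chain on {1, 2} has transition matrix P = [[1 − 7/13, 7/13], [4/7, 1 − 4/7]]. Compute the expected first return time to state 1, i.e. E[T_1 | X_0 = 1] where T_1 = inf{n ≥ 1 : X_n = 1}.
E[T_1 | X_0 = 1] = 1/π_1 = 101/52

For an irreducible recurrent Markov chain with stationary distribution π, E[T_i | X_0 = i] = 1/π_i (Kac's formula). Here π_1 = (4/7)/(7/13 + 4/7) = (4/7)/(101/91) = 52/101, so E[T_1 | X_0 = 1] = 1/π_1 = (7/13 + 4/7)/(4/7) = (101/91)/(4/7) = 101/52.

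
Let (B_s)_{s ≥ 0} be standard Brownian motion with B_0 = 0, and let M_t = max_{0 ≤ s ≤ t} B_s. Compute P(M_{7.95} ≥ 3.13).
P(M_{7.95} ≥ 3.13) = 2·P(B_{7.95} ≥ 3.13) = 2(1 − Φ(3.13/√7.95)) ≈ 0.2670

By the reflection principle for Brownian motion, P(M_t ≥ a) = 2 · P(B_t ≥ a) for a ≥ 0. Since B_t ~ N(0, t), P(B_t ≥ 3.13) = 1 − Φ(3.13/√t) = 1 − Φ(3.13/√7.95) = 1 − Φ(1.1101). So
  P(M_{7.95} ≥ 3.13) = 2(1 − Φ(1.1101)) ≈ 0.2670.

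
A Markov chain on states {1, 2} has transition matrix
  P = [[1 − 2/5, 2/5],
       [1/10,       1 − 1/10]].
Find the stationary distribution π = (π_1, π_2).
π_1 = 1/5, π_2 = 4/5

Solve πP = π with π_1 + π_2 = 1. From πP = π: π_1 · (1 − 2/5) + π_2 · 1/10 = π_1 ⇒ π_2 · 1/10 = π_1 · 2/5 ⇒ π_2/π_1 = (2/5)/(1/10) = 4. Together with π_1 + π_2 = 1:
  π_1 = (1/10)/(2/5 + 1/10) = (1/10)/(1/2) = 1/5,
  π_2 = (2/5)/(2/5 + 1/10) = (2/5)/(1/2) = 4/5.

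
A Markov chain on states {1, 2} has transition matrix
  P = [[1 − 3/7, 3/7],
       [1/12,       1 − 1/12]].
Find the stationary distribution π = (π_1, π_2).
π_1 = 7/43, π_2 = 36/43

Solve πP = π with π_1 + π_2 = 1. From πP = π: π_1 · (1 − 3/7) + π_2 · 1/12 = π_1 ⇒ π_2 · 1/12 = π_1 · 3/7 ⇒ π_2/π_1 = (3/7)/(1/12) = 36/7. Together with π_1 + π_2 = 1:
  π_1 = (1/12)/(3/7 + 1/12) = (1/12)/(43/84) = 7/43,
  π_2 = (3/7)/(3/7 + 1/12) = (3/7)/(43/84) = 36/43.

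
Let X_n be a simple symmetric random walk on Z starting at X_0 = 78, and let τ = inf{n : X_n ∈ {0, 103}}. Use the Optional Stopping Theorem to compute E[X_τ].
E[X_τ] = 78

X_n is a martingale and τ is a bounded-mean stopping time (indeed τ is finite a.s. with bounded expectation since the walk is in a bounded region). By the OST, E[X_τ] = E[X_0] = 78. Equivalently: E[X_τ] = 103 · P(hit 103 first) + 0 · P(hit 0 first) = 103 · (78/103) = 78.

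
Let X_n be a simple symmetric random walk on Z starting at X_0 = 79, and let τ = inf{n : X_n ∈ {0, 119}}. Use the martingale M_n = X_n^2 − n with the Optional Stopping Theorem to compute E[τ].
E[τ] = 3160

M_n = X_n^2 − n is a martingale (since E[X_{n+1}^2 | F_n] = X_n^2 + 1). By OST (τ has finite mean in a bounded region), E[M_τ] = E[M_0] = X_0^2 − 0 = 79^2 = 6241. Also E[M_τ] = E[X_τ^2] − E[τ]. The walk exits at 0 or 119, with P(hit 119 first) = 79/119, so E[X_τ^2] = 119^2 · 79/119 + 0 = 9401. Thus E[τ] = E[X_τ^2] − E[M_τ] = 9401 − 6241 = 3160 = 79(119 − 79) = 3160.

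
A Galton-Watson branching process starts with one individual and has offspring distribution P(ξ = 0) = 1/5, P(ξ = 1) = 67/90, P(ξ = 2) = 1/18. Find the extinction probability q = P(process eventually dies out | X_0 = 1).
q = 1

Mean offspring μ = 0·1/5 + 1·67/90 + 2·1/18 = 77/90 ≤ 1. For μ ≤ 1 with offspring not concentrated at 1, the Galton-Watson process goes extinct almost surely, so q = 1.
(Algebraic check: The pgf is f(s) = 1/5 + 67/90·s + 1/18·s². The extinction probability q is the smallest fixed point of f in [0, 1]. Setting s = f(s):
  1/18·s² + (67/90 − 1)·s + 1/5 = 0
  1/18·s² − (1/5 + 1/18)·s + 1/5 = 0
which factors as (s − 1)·(1/18·s − 1/5) = 0, giving roots s = 1 and s = (1/5)/(1/18) = 18/5. Since 18/5 ≥ 1, the smallest root in [0, 1] is s = 1.)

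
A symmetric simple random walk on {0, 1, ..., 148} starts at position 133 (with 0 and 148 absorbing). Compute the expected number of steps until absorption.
E[τ | X_0 = 133] = 1995

Let v_k = E[τ | X_0 = k]. Boundary: v_0 = v_148 = 0. Recurrence: v_k = 1 + (v_{k-1} + v_{k+1})/2 for 1 ≤ k ≤ 147. The particular solution to v_k − (v_{k-1} + v_{k+1})/2 = 1 is v_k = −k^2. Adding homogeneous solution A + B k and matching boundaries gives v_k = k (148 − k). Substituting k = 133: v_133 = 133 · 15 = 1995.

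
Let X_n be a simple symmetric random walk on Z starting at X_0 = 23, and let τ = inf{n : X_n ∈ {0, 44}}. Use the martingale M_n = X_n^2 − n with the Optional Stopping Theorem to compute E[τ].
E[τ] = 483

M_n = X_n^2 − n is a martingale (since E[X_{n+1}^2 | F_n] = X_n^2 + 1). By OST (τ has finite mean in a bounded region), E[M_τ] = E[M_0] = X_0^2 − 0 = 23^2 = 529. Also E[M_τ] = E[X_τ^2] − E[τ]. The walk exits at 0 or 44, with P(hit 44 first) = 23/44, so E[X_τ^2] = 44^2 · 23/44 + 0 = 1012. Thus E[τ] = E[X_τ^2] − E[M_τ] = 1012 − 529 = 483 = 23(44 − 23) = 483.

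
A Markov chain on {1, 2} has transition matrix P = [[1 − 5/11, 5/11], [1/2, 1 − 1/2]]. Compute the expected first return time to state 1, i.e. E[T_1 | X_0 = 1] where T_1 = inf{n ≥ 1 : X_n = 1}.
E[T_1 | X_0 = 1] = 1/π_1 = 21/11

For an irreducible recurrent Markov chain with stationary distribution π, E[T_i | X_0 = i] = 1/π_i (Kac's formula). Here π_1 = (1/2)/(5/11 + 1/2) = (1/2)/(21/22) = 11/21, so E[T_1 | X_0 = 1] = 1/π_1 = (5/11 + 1/2)/(1/2) = (21/22)/(1/2) = 21/11.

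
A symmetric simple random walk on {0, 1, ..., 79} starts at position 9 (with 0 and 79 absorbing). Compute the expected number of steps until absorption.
E[τ | X_0 = 9] = 630

Let v_k = E[τ | X_0 = k]. Boundary: v_0 = v_79 = 0. Recurrence: v_k = 1 + (v_{k-1} + v_{k+1})/2 for 1 ≤ k ≤ 78. The particular solution to v_k − (v_{k-1} + v_{k+1})/2 = 1 is v_k = −k^2. Adding homogeneous solution A + B k and matching boundaries gives v_k = k (79 − k). Substituting k = 9: v_9 = 9 · 70 = 630.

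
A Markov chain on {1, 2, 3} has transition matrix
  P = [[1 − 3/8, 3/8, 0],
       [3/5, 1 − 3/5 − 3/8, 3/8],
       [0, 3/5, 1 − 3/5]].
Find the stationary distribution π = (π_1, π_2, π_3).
π = (64/129, 40/129, 25/129)

This is a birth-death chain on three states, which satisfies detailed balance: π_1 · P_{12} = π_2 · P_{21} and π_2 · P_{23} = π_3 · P_{32}.
From π_1 · 3/8 = π_2 · 3/5: π_2/π_1 = (3/8)/(3/5) = 5/8.
From π_2 · 3/8 = π_3 · 3/5: π_3/π_2 = (3/8)/(3/5) = 5/8.
Take π_1 proportional to 1; then unnormalized π = (1, 5/8, 25/64). Normalize by dividing by the sum 129/64:
  π = (64/129, 40/129, 25/129).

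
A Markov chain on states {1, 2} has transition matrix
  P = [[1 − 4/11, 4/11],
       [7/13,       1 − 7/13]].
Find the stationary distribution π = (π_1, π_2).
π_1 = 77/129, π_2 = 52/129

Solve πP = π with π_1 + π_2 = 1. From πP = π: π_1 · (1 − 4/11) + π_2 · 7/13 = π_1 ⇒ π_2 · 7/13 = π_1 · 4/11 ⇒ π_2/π_1 = (4/11)/(7/13) = 52/77. Together with π_1 + π_2 = 1:
  π_1 = (7/13)/(4/11 + 7/13) = (7/13)/(129/143) = 77/129,
  π_2 = (4/11)/(4/11 + 7/13) = (4/11)/(129/143) = 52/129.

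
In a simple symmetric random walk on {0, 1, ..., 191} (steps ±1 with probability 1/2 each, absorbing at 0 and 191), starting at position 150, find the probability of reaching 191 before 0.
P(hit 191 before 0) = 150/191

Let u_k = P(hit 191 before 0 | start at k). Then u_0 = 0, u_191 = 1, and u_k = u_{k-1}/2 + u_{k+1}/2 for 1 ≤ k ≤ 190. This harmonic recurrence is solved by u_k = k/191, giving u_150 = 150/191.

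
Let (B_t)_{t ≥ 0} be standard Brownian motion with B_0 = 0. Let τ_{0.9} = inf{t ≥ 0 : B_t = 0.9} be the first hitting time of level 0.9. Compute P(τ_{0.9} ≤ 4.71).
P(τ_{0.9} ≤ 4.71) = 2(1 − Φ(0.9/√4.71)) = 2(1 − Φ(0.4147)) ≈ 0.6784

By the reflection principle for standard BM, P(τ_b ≤ t) = 2 · P(B_t ≥ b). Since B_t ~ N(0, t), P(B_t ≥ 0.9) = 1 − Φ(0.9/√t) = 1 − Φ(0.9/√4.71) = 1 − Φ(0.4147) ≈ 0.33918. Doubling: P(τ_{0.9} ≤ 4.71) ≈ 2 · 0.33918 = 0.67836 ≈ 0.6784.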